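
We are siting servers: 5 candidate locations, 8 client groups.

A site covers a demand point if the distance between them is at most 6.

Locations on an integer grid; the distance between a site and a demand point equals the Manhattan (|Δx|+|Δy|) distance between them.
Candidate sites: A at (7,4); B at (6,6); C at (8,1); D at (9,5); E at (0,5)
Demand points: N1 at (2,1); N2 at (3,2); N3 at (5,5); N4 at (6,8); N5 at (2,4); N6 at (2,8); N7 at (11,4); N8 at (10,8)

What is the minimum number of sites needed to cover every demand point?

Coverage sets (demand points within 6 of each site):
  A: {N2, N3, N4, N5, N7}
  B: {N3, N4, N5, N6, N8}
  C: {N1, N2, N7}
  D: {N3, N4, N7, N8}
  E: {N1, N2, N3, N5, N6}
No single site covers all 8 demand points.
But {B, C} covers everything, so the minimum is 2.

2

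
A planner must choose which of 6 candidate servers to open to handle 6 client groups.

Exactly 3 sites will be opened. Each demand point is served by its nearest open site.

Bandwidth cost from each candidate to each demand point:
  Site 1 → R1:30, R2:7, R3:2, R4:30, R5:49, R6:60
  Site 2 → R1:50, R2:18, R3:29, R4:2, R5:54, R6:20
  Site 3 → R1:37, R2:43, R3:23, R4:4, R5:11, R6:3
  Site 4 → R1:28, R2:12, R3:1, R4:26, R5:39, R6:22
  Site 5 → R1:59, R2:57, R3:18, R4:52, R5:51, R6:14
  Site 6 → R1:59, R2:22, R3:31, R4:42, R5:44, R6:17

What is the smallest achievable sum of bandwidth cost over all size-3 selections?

Open {Site 1, Site 3, Site 4}.
  R1→Site 4 28, R2→Site 1 7, R3→Site 4 1, R4→Site 3 4, R5→Site 3 11, R6→Site 3 3  ⇒ total 54.
Compare {Site 1, Site 2, Site 3}: total 55.
Compare {Site 1, Site 3, Site 5}: total 57.
No size-3 selection does better; minimum is 54.

54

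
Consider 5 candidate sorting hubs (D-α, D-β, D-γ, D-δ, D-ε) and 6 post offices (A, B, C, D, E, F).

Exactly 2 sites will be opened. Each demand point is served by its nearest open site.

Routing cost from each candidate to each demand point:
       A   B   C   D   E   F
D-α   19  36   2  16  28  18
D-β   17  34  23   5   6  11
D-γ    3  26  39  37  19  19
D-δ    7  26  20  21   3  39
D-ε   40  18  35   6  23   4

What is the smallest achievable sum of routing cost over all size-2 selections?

Open {D-δ, D-ε}.
  A→D-δ 7, B→D-ε 18, C→D-δ 20, D→D-ε 6, E→D-δ 3, F→D-ε 4  ⇒ total 58.
Compare {D-α, D-δ}: total 72.
Compare {D-α, D-ε}: total 72.
No size-2 selection does better; minimum is 58.

58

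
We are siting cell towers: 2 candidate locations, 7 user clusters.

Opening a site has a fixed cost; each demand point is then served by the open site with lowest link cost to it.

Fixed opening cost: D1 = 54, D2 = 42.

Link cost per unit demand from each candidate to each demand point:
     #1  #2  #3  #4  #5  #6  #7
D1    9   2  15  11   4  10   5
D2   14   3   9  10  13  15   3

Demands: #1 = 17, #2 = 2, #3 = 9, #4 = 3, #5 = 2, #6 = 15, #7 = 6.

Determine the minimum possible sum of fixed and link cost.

Open {D1, D2}: assign each demand point to its cheapest open site.
  #1→D1 17×9=153, #2→D1 2×2=4, #3→D2 9×9=81, #4→D2 3×10=30, #5→D1 2×4=8, #6→D1 15×10=150, #7→D2 6×3=18
  link cost 444, fixed 96 → total 540.
Compare {D1}: link cost 513 + fixed 54 = 567.
Compare {D2}: link cost 624 + fixed 42 = 666.

540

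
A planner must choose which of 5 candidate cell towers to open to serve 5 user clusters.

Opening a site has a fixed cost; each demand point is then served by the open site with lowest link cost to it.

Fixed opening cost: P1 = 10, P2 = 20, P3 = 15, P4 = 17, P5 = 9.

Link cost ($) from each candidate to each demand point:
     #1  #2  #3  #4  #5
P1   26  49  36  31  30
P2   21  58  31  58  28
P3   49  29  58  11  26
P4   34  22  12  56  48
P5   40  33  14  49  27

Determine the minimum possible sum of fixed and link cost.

137

Open {P3, P4}: assign each demand point to its cheapest open site.
  #1→P4 34, #2→P4 22, #3→P4 12, #4→P3 11, #5→P3 26
  link cost 105, fixed 32 → total 137.
Compare {P1, P3, P4}: link cost 97 + fixed 42 = 139.
Compare {P1, P3, P5}: link cost 106 + fixed 34 = 140.
Compare {P3, P5}: link cost 120 + fixed 24 = 144.
All other subsets cost ≥ 139. Minimum total cost: 137.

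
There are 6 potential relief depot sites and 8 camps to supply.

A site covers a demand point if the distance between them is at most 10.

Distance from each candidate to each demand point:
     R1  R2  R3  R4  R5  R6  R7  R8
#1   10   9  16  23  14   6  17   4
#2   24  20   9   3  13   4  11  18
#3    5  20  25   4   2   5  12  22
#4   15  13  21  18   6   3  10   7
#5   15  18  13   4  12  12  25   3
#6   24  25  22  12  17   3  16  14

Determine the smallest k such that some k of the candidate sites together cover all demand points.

3

Coverage sets (demand points within 10 of each site):
  #1: {R1, R2, R6, R8}
  #2: {R3, R4, R6}
  #3: {R1, R4, R5, R6}
  #4: {R5, R6, R7, R8}
  #5: {R4, R8}
  #6: {R6}
No 2 sites suffice: every size-2 union leaves at least one demand point uncovered.
But {#1, #2, #4} covers everything, so the minimum is 3.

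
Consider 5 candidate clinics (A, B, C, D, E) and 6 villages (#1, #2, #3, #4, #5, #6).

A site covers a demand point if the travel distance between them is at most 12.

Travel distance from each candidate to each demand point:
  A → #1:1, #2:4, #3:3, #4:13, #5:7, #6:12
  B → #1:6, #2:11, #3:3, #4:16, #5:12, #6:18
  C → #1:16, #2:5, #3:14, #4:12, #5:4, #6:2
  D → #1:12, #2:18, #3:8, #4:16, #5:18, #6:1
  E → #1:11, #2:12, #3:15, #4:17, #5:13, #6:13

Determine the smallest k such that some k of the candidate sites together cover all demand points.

2

Coverage sets (demand points within 12 of each site):
  A: {#1, #2, #3, #5, #6}
  B: {#1, #2, #3, #5}
  C: {#2, #4, #5, #6}
  D: {#1, #3, #6}
  E: {#1, #2}
No single site covers all 6 demand points.
But {A, C} covers everything, so the minimum is 2.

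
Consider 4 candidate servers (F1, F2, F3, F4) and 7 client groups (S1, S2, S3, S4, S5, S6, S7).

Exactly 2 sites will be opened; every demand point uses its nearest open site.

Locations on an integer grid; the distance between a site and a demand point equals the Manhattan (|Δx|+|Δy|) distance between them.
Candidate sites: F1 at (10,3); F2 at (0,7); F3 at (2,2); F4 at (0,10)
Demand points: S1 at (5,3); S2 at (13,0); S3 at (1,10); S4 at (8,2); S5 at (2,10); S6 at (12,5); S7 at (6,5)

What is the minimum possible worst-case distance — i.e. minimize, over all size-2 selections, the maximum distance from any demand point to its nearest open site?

Open {F1, F2}.
  Farthest demand point is S2 at distance 6 (to F1); all others are ≤ 6.
With {F1, F4} the worst case is 6.
With {F1, F3} the worst case is 9.
No size-2 selection achieves below 6.

6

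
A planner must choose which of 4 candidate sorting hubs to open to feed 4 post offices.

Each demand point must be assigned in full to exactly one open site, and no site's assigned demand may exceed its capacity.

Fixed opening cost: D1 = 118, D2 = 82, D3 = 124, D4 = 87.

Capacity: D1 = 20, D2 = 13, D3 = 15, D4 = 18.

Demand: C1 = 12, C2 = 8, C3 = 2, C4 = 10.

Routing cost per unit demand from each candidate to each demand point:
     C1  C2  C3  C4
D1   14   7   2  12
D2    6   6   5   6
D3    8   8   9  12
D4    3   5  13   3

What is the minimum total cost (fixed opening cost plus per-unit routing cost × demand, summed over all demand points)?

Open {D3, D4}; cheapest assignment that respects the capacities:
  D3 (cap 15, load 14): C1, C3 — cost 12×8 + 2×9 = 114
  D4 (cap 18, load 18): C2, C4 — cost 8×5 + 10×3 = 70
  Shipping 184, fixed 211 → total 395.
  Any other capacity-feasible assignment to {D3, D4} ships for at least 184.
Compare {D1, D4}: its best feasible assignment gives total 421.
Compare {D1, D2, D4}: its best feasible assignment gives total 433.
Every other set of open sites that can feasibly serve all demand totals ≥ 421 even under its best assignment. Minimum: 395.

395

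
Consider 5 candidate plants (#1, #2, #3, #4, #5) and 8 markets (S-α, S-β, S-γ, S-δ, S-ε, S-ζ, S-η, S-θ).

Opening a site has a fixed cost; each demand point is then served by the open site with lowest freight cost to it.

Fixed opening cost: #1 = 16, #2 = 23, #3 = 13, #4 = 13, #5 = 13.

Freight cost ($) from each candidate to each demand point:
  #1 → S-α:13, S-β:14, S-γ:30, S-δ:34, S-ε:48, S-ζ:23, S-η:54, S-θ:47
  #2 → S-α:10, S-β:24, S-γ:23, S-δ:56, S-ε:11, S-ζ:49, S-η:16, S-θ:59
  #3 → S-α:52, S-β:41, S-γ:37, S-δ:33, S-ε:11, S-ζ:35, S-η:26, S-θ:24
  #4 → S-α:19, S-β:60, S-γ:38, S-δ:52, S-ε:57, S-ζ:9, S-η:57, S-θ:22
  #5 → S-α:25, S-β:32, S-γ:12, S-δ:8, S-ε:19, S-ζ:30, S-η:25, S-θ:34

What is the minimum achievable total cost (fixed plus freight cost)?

161

Open {#2, #4, #5}: assign each demand point to its cheapest open site.
  S-α→#2 10, S-β→#2 24, S-γ→#5 12, S-δ→#5 8, S-ε→#2 11, S-ζ→#4 9, S-η→#2 16, S-θ→#4 22
  freight cost 112, fixed 49 → total 161.
Compare {#1, #4, #5}: freight cost 122 + fixed 42 = 164.
Compare {#1, #2, #4, #5}: freight cost 102 + fixed 65 = 167.
Compare {#1, #3, #4, #5}: freight cost 114 + fixed 55 = 169.
All other subsets cost ≥ 164. Minimum total cost: 161.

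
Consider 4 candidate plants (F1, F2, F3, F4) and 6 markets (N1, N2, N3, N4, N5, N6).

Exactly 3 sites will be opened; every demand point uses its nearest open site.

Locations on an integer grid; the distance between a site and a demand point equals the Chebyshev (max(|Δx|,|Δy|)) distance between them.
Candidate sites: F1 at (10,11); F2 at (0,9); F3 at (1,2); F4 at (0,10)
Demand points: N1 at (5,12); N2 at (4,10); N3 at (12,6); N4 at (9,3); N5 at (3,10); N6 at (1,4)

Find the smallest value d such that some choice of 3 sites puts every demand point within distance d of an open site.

8

Open {F1, F2, F3}.
  Farthest demand point is N4 at distance 8 (to F1); all others are ≤ 8.
With {F1, F2, F4} the worst case is 8.
With {F1, F3, F4} the worst case is 8.
No size-3 selection achieves below 8.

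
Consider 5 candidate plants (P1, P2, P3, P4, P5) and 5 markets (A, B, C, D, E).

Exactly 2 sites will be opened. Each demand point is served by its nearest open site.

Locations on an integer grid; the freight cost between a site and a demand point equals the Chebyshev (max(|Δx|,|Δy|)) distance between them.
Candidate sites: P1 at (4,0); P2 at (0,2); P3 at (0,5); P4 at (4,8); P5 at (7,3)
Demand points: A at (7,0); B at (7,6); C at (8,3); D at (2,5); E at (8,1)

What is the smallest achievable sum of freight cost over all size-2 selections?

Open {P3, P5}.
  A→P5 3, B→P5 3, C→P5 1, D→P3 2, E→P5 2  ⇒ total 11.
Compare {P2, P5}: total 12.
Compare {P4, P5}: total 12.
No size-2 selection does better; minimum is 11.

11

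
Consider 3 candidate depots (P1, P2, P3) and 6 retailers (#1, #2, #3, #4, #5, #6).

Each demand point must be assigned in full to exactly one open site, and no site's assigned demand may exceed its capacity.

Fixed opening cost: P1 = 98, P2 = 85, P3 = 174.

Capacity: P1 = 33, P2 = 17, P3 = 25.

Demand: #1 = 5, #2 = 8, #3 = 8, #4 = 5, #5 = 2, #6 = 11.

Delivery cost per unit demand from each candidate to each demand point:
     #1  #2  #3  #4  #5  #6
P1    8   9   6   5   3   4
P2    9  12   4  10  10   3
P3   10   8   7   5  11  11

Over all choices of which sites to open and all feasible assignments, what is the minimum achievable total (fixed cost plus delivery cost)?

Open {P1, P2}; cheapest assignment that respects the capacities:
  P1 (cap 33, load 31): #1, #2, #4, #5, #6 — cost 5×8 + 8×9 + 5×5 + 2×3 + 11×4 = 187
  P2 (cap 17, load 8): #3 — cost 8×4 = 32
  Shipping 219, fixed 183 → total 402.
  Any other capacity-feasible assignment to {P1, P2} ships for at least 219.
Compare {P1, P3}: its best feasible assignment gives total 499.
Compare {P2, P3}: its best feasible assignment gives total 504.
Every other set of open sites that can feasibly serve all demand totals ≥ 499 even under its best assignment. Minimum: 402.

402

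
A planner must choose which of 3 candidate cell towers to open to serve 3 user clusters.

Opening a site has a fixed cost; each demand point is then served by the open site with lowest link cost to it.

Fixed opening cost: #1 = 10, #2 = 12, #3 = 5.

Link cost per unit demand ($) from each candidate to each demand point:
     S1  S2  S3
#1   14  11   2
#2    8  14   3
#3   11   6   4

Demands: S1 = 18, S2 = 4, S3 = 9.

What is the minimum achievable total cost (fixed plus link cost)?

Open {#2, #3}: assign each demand point to its cheapest open site.
  S1→#2 18×8=144, S2→#3 4×6=24, S3→#2 9×3=27
  link cost 195, fixed 17 → total 212.
Compare {#1, #2, #3}: link cost 186 + fixed 27 = 213.
Compare {#1, #2}: link cost 206 + fixed 22 = 228.
Compare {#2}: link cost 227 + fixed 12 = 239.
All other subsets cost ≥ 213. Minimum total cost: 212.

212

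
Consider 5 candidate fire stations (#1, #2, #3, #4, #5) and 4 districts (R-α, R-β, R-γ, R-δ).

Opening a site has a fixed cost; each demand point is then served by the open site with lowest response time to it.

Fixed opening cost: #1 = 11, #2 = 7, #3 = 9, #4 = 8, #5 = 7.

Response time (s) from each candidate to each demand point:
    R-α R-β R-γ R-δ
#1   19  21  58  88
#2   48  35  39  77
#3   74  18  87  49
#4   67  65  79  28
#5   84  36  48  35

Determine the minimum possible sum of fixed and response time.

Open {#1, #2, #4}: assign each demand point to its cheapest open site.
  R-α→#1 19, R-β→#1 21, R-γ→#2 39, R-δ→#4 28
  response time 107, fixed 26 → total 133.
Compare {#1, #2, #5}: response time 114 + fixed 25 = 139.
Compare {#1, #2, #3, #4}: response time 104 + fixed 35 = 139.
Compare {#1, #2, #4, #5}: response time 107 + fixed 33 = 140.
All other subsets cost ≥ 139. Minimum total cost: 133.

133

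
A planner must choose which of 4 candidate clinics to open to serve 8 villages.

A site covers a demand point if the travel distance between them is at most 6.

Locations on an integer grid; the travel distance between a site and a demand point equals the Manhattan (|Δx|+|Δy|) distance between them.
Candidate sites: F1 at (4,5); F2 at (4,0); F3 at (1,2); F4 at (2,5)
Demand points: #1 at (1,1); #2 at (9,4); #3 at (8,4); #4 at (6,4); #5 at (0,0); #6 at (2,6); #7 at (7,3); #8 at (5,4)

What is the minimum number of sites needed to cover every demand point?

Coverage sets (demand points within 6 of each site):
  F1: {#2, #3, #4, #6, #7, #8}
  F2: {#1, #4, #5, #7, #8}
  F3: {#1, #5, #6, #8}
  F4: {#1, #4, #6, #8}
No single site covers all 8 demand points.
But {F1, F2} covers everything, so the minimum is 2.

2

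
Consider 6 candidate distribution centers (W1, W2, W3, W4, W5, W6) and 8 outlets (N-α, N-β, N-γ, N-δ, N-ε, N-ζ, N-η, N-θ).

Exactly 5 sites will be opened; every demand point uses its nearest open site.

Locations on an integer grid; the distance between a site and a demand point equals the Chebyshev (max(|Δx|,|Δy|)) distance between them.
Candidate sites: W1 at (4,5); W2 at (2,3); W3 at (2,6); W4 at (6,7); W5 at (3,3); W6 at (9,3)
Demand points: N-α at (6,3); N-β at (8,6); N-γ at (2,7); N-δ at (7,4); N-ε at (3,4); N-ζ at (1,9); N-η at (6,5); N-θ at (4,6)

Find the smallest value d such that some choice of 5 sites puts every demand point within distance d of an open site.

3

Open {W1, W2, W3, W4, W5}.
  Farthest demand point is N-δ at distance 3 (to W1); all others are ≤ 3.
With {W1, W2, W3, W4, W6} the worst case is 3.
With {W1, W2, W3, W5, W6} the worst case is 3.
No size-5 selection achieves below 3.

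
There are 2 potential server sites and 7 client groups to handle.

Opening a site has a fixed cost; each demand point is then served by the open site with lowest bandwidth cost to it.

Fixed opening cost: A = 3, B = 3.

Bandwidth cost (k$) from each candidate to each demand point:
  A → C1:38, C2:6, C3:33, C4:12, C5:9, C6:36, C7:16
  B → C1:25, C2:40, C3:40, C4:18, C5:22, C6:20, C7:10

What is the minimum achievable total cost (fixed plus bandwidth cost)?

Open {A, B}: assign each demand point to its cheapest open site.
  C1→B 25, C2→A 6, C3→A 33, C4→A 12, C5→A 9, C6→B 20, C7→B 10
  bandwidth cost 115, fixed 6 → total 121.
Compare {A}: bandwidth cost 150 + fixed 3 = 153.
Compare {B}: bandwidth cost 175 + fixed 3 = 178.

121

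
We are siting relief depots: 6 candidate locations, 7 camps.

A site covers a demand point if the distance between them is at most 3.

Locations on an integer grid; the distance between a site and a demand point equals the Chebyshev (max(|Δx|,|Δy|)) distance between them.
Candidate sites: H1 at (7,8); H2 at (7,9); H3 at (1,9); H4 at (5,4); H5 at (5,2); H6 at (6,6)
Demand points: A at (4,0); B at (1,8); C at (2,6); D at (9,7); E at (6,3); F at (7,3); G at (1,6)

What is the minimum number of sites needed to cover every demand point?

Coverage sets (demand points within 3 of each site):
  H1: {D}
  H2: {D}
  H3: {B, C, G}
  H4: {C, E, F}
  H5: {A, E, F}
  H6: {D, E, F}
No 2 sites suffice: every size-2 union leaves at least one demand point uncovered.
But {H1, H3, H5} covers everything, so the minimum is 3.

3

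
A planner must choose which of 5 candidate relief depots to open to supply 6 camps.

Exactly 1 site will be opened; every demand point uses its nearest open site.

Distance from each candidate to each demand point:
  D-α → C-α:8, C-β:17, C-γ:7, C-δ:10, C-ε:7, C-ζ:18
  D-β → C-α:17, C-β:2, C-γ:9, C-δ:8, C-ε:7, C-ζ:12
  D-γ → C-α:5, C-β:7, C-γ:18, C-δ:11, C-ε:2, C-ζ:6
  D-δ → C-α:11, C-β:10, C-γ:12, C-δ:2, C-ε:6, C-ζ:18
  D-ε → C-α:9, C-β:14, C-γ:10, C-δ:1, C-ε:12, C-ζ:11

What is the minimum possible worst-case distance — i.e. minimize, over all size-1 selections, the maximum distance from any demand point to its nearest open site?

14

Open {D-ε}.
  Farthest demand point is C-β at distance 14 (to D-ε); all others are ≤ 14.
With {D-β} the worst case is 17.
With {D-α} the worst case is 18.
No size-1 selection achieves below 14.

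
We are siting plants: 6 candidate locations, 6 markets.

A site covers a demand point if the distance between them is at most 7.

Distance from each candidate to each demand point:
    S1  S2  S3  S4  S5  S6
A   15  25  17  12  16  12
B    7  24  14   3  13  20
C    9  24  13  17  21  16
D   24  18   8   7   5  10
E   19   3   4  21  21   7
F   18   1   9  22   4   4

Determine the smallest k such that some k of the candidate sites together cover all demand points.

3

Coverage sets (demand points within 7 of each site):
  A: {}
  B: {S1, S4}
  C: {}
  D: {S4, S5}
  E: {S2, S3, S6}
  F: {S2, S5, S6}
No 2 sites suffice: every size-2 union leaves at least one demand point uncovered.
But {B, D, E} covers everything, so the minimum is 3.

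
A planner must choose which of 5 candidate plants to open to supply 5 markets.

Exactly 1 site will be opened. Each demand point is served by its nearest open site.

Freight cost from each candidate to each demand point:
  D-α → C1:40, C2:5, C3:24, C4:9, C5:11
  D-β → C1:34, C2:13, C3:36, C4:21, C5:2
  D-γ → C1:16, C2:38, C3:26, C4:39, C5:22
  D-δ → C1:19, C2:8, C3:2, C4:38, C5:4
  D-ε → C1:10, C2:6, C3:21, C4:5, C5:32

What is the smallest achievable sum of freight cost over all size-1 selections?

71

Open {D-δ}.
  C1→D-δ 19, C2→D-δ 8, C3→D-δ 2, C4→D-δ 38, C5→D-δ 4  ⇒ total 71.
Compare {D-ε}: total 74.
Compare {D-α}: total 89.
No size-1 selection does better; minimum is 71.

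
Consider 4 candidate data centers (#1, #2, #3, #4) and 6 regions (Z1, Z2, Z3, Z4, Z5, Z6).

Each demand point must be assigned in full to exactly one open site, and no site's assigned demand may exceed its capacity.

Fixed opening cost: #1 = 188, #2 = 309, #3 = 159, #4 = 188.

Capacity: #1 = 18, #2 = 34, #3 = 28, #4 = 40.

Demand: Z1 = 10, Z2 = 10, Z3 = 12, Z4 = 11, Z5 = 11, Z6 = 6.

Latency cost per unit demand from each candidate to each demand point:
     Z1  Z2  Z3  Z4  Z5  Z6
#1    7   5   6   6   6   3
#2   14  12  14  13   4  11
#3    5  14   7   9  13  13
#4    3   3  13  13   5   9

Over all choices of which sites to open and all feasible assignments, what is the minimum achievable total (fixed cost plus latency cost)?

Open {#3, #4}; cheapest assignment that respects the capacities:
  #3 (cap 28, load 23): Z3, Z4 — cost 12×7 + 11×9 = 183
  #4 (cap 40, load 37): Z1, Z2, Z5, Z6 — cost 10×3 + 10×3 + 11×5 + 6×9 = 169
  Shipping 352, fixed 347 → total 699.
  Any other capacity-feasible assignment to {#3, #4} ships for at least 352.
Compare {#1, #3, #4}: its best feasible assignment gives total 818.
Compare {#2, #4}: its best feasible assignment gives total 954.
Every other set of open sites that can feasibly serve all demand totals ≥ 818 even under its best assignment. Minimum: 699.

699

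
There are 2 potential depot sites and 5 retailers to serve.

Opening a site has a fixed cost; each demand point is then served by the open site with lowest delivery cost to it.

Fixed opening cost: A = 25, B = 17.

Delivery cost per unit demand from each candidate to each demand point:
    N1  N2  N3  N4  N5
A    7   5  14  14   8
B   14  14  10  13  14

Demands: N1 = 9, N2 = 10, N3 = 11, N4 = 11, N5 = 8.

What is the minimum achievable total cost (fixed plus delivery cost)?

472

Open {A, B}: assign each demand point to its cheapest open site.
  N1→A 9×7=63, N2→A 10×5=50, N3→B 11×10=110, N4→B 11×13=143, N5→A 8×8=64
  delivery cost 430, fixed 42 → total 472.
Compare {A}: delivery cost 485 + fixed 25 = 510.
Compare {B}: delivery cost 631 + fixed 17 = 648.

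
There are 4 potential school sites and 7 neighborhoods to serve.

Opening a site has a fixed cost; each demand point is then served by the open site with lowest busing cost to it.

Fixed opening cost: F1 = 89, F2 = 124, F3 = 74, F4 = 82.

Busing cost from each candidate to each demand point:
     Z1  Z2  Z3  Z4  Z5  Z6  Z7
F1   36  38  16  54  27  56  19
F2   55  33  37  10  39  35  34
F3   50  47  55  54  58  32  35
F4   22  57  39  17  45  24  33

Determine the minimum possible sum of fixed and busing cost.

319

Open {F4}: assign each demand point to its cheapest open site.
  Z1→F4 22, Z2→F4 57, Z3→F4 39, Z4→F4 17, Z5→F4 45, Z6→F4 24, Z7→F4 33
  busing cost 237, fixed 82 → total 319.
Compare {F1, F4}: busing cost 163 + fixed 171 = 334.
Compare {F1}: busing cost 246 + fixed 89 = 335.
Compare {F2}: busing cost 243 + fixed 124 = 367.
All other subsets cost ≥ 334. Minimum total cost: 319.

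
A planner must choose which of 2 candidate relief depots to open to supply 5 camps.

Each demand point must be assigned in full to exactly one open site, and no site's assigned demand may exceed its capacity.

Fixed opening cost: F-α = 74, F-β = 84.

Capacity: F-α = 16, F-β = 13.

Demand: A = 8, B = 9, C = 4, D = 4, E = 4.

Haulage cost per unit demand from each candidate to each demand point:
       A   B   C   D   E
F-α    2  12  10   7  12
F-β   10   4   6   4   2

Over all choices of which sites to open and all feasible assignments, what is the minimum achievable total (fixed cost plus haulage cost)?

Open {F-α, F-β}; cheapest assignment that respects the capacities:
  F-α (cap 16, load 16): A, C, D — cost 8×2 + 4×10 + 4×7 = 84
  F-β (cap 13, load 13): B, E — cost 9×4 + 4×2 = 44
  Shipping 128, fixed 158 → total 286.
  Any other capacity-feasible assignment to {F-α, F-β} ships for at least 128.
Total demand is 29 and no other set of sites has combined capacity ≥ 29, so {F-α, F-β} is the only feasible choice of open sites. Minimum: 286.

286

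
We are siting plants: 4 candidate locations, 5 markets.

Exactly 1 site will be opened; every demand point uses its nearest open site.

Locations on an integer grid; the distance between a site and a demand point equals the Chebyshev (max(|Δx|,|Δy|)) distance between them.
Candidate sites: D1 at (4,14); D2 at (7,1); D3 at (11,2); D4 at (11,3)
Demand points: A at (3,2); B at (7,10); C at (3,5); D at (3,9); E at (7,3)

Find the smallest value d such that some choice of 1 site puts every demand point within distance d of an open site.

Open {D3}.
  Farthest demand point is A at distance 8 (to D3); all others are ≤ 8.
With {D4} the worst case is 8.
With {D2} the worst case is 9.
No size-1 selection achieves below 8.

8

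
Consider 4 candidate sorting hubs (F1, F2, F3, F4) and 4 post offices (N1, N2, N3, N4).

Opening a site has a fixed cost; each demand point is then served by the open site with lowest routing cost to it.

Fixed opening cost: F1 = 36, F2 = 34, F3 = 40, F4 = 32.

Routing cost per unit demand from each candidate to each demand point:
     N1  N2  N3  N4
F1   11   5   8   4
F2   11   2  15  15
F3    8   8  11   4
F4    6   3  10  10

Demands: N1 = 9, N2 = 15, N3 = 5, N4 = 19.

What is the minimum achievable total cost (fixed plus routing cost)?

283

Open {F1, F4}: assign each demand point to its cheapest open site.
  N1→F4 9×6=54, N2→F4 15×3=45, N3→F1 5×8=40, N4→F1 19×4=76
  routing cost 215, fixed 68 → total 283.
Compare {F3, F4}: routing cost 225 + fixed 72 = 297.
Compare {F1, F2, F4}: routing cost 200 + fixed 102 = 302.
Compare {F2, F3}: routing cost 233 + fixed 74 = 307.
All other subsets cost ≥ 297. Minimum total cost: 283.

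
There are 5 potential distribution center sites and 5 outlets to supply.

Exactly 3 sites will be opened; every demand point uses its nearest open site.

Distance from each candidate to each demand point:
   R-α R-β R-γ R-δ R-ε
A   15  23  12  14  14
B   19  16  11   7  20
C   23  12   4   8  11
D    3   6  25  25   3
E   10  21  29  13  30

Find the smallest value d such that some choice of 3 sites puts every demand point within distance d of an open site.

Open {B, C, D}.
  Farthest demand point is R-δ at distance 7 (to B); all others are ≤ 7.
With {A, C, D} the worst case is 8.
With {C, D, E} the worst case is 8.
No size-3 selection achieves below 7.

7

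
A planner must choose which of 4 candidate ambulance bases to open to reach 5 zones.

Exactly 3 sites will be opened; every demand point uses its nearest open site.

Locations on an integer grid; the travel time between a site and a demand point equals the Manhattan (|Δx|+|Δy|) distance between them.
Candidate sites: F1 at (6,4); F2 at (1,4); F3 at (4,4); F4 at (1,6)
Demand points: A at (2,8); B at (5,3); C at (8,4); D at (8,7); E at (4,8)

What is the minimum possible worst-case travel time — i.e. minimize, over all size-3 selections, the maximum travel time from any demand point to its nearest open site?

Open {F1, F2, F3}.
  Farthest demand point is A at travel time 5 (to F2); all others are ≤ 5.
With {F1, F2, F4} the worst case is 5.
With {F1, F3, F4} the worst case is 5.
No size-3 selection achieves below 5.

5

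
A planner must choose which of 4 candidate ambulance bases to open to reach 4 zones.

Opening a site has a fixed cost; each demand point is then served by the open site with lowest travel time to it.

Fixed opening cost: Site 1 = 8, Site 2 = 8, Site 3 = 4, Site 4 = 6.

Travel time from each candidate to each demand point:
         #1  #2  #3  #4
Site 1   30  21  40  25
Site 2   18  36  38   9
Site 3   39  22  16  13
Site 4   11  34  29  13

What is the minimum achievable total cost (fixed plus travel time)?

72

Open {Site 3, Site 4}: assign each demand point to its cheapest open site.
  #1→Site 4 11, #2→Site 3 22, #3→Site 3 16, #4→Site 3 13
  travel time 62, fixed 10 → total 72.
Compare {Site 2, Site 3, Site 4}: travel time 58 + fixed 18 = 76.
Compare {Site 2, Site 3}: travel time 65 + fixed 12 = 77.
Compare {Site 1, Site 3, Site 4}: travel time 61 + fixed 18 = 79.
All other subsets cost ≥ 76. Minimum total cost: 72.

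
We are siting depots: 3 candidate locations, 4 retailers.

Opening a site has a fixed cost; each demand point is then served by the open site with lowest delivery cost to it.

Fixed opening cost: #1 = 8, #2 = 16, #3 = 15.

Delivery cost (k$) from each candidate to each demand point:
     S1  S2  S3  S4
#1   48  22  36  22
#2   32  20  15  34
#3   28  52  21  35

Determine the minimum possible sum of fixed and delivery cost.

Open {#1, #2}: assign each demand point to its cheapest open site.
  S1→#2 32, S2→#2 20, S3→#2 15, S4→#1 22
  delivery cost 89, fixed 24 → total 113.
Compare {#1, #3}: delivery cost 93 + fixed 23 = 116.
Compare {#2}: delivery cost 101 + fixed 16 = 117.
Compare {#1, #2, #3}: delivery cost 85 + fixed 39 = 124.
All other subsets cost ≥ 116. Minimum total cost: 113.

113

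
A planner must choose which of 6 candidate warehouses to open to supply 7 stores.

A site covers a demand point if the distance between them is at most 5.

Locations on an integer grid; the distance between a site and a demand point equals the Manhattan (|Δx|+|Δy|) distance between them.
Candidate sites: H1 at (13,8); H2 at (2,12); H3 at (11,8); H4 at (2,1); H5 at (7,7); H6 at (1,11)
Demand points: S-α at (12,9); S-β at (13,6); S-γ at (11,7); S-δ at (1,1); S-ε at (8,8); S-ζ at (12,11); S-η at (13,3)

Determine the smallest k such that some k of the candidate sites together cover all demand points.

Coverage sets (demand points within 5 of each site):
  H1: {S-α, S-β, S-γ, S-ε, S-ζ, S-η}
  H2: {}
  H3: {S-α, S-β, S-γ, S-ε, S-ζ}
  H4: {S-δ}
  H5: {S-γ, S-ε}
  H6: {}
No single site covers all 7 demand points.
But {H1, H4} covers everything, so the minimum is 2.

2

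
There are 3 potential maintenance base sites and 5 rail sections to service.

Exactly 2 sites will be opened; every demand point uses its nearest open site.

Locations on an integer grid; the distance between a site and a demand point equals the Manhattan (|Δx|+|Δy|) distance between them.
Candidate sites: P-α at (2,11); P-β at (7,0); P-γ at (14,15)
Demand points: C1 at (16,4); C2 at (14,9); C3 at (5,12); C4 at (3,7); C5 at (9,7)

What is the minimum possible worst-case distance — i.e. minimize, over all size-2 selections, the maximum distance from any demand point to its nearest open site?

Open {P-α, P-γ}.
  Farthest demand point is C1 at distance 13 (to P-γ); all others are ≤ 13.
With {P-β, P-γ} the worst case is 13.
With {P-α, P-β} the worst case is 14.
No size-2 selection achieves below 13.

13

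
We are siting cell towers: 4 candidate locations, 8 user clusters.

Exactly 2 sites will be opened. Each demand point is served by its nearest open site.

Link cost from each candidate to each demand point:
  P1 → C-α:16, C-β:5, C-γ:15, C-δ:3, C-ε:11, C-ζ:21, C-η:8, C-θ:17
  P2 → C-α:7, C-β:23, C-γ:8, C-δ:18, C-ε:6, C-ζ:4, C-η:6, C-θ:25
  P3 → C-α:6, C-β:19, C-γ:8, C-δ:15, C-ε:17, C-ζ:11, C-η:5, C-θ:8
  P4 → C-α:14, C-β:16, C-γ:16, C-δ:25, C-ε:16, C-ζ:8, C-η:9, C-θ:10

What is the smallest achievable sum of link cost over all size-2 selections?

56

Open {P1, P2}.
  C-α→P2 7, C-β→P1 5, C-γ→P2 8, C-δ→P1 3, C-ε→P2 6, C-ζ→P2 4, C-η→P2 6, C-θ→P1 17  ⇒ total 56.
Compare {P1, P3}: total 57.
Compare {P2, P3}: total 71.
No size-2 selection does better; minimum is 56.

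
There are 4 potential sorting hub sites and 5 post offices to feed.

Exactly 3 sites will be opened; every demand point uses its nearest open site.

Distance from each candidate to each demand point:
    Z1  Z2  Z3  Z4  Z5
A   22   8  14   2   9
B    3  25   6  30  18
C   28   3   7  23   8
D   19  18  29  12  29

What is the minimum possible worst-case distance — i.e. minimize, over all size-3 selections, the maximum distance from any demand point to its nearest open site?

Open {A, B, C}.
  Farthest demand point is Z5 at distance 8 (to C); all others are ≤ 8.
With {A, B, D} the worst case is 9.
With {B, C, D} the worst case is 12.
No size-3 selection achieves below 8.

8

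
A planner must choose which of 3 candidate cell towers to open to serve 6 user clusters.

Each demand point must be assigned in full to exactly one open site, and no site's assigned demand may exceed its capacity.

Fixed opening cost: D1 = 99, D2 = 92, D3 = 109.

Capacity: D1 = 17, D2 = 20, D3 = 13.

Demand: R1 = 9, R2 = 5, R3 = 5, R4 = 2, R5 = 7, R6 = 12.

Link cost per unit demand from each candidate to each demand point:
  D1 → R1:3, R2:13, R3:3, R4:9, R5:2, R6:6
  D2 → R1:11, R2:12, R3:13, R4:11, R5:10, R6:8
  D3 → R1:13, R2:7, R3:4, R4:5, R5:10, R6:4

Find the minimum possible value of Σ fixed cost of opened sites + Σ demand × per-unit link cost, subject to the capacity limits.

502

Open {D1, D2, D3}; cheapest assignment that respects the capacities:
  D1 (cap 17, load 16): R1, R5 — cost 9×3 + 7×2 = 41
  D2 (cap 20, load 12): R6 — cost 12×8 = 96
  D3 (cap 13, load 12): R2, R3, R4 — cost 5×7 + 5×4 + 2×5 = 65
  Shipping 202, fixed 300 → total 502.
  Any other capacity-feasible assignment to {D1, D2, D3} ships for at least 202.
Total demand is 40 and no other set of sites has combined capacity ≥ 40, so {D1, D2, D3} is the only feasible choice of open sites. Minimum: 502.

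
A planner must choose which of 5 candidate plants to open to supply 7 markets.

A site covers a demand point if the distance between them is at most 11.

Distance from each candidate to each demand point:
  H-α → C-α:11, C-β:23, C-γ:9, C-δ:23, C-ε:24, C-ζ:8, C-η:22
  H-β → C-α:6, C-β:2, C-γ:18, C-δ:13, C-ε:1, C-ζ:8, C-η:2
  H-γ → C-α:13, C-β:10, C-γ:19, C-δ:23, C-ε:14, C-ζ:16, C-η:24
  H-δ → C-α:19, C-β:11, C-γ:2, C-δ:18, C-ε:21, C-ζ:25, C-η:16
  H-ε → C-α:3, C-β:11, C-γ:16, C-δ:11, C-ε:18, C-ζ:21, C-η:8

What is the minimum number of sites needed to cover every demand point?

Coverage sets (demand points within 11 of each site):
  H-α: {C-α, C-γ, C-ζ}
  H-β: {C-α, C-β, C-ε, C-ζ, C-η}
  H-γ: {C-β}
  H-δ: {C-β, C-γ}
  H-ε: {C-α, C-β, C-δ, C-η}
No 2 sites suffice: every size-2 union leaves at least one demand point uncovered.
But {H-α, H-β, H-ε} covers everything, so the minimum is 3.

3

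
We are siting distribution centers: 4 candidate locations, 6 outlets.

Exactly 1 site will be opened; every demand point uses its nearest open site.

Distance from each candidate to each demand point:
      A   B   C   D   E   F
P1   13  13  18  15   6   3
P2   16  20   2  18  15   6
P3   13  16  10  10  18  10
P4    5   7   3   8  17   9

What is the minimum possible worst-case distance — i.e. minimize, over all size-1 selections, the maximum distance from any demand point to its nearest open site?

Open {P4}.
  Farthest demand point is E at distance 17 (to P4); all others are ≤ 17.
With {P1} the worst case is 18.
With {P3} the worst case is 18.
No size-1 selection achieves below 17.

17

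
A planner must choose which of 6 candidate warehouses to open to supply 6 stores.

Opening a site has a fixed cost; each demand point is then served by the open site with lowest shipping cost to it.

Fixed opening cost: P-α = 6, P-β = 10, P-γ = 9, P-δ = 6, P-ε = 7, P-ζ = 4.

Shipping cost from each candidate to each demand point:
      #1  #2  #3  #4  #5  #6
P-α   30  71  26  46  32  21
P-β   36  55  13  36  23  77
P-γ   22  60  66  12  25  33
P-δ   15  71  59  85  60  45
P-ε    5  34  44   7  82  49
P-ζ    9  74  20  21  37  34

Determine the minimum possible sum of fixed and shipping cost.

126

Open {P-α, P-β, P-ε}: assign each demand point to its cheapest open site.
  #1→P-ε 5, #2→P-ε 34, #3→P-β 13, #4→P-ε 7, #5→P-β 23, #6→P-α 21
  shipping cost 103, fixed 23 → total 126.
Compare {P-α, P-β, P-ε, P-ζ}: shipping cost 103 + fixed 27 = 130.
Compare {P-α, P-β, P-δ, P-ε}: shipping cost 103 + fixed 29 = 132.
Compare {P-α, P-β, P-γ, P-ε}: shipping cost 103 + fixed 32 = 135.
All other subsets cost ≥ 130. Minimum total cost: 126.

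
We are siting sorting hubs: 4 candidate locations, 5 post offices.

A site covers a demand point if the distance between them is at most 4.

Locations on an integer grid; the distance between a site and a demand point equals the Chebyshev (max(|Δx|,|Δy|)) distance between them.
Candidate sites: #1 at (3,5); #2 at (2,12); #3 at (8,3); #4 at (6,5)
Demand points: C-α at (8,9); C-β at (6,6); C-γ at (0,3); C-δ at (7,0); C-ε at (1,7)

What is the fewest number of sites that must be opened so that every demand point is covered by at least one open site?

Coverage sets (demand points within 4 of each site):
  #1: {C-β, C-γ, C-ε}
  #2: {}
  #3: {C-β, C-δ}
  #4: {C-α, C-β}
No 2 sites suffice: every size-2 union leaves at least one demand point uncovered.
But {#1, #3, #4} covers everything, so the minimum is 3.

3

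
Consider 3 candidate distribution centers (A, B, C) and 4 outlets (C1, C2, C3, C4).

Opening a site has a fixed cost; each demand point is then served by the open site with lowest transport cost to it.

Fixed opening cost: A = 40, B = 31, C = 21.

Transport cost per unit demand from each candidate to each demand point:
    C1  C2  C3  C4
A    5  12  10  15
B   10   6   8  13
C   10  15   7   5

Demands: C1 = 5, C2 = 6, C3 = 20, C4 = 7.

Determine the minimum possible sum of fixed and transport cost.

313

Open {B, C}: assign each demand point to its cheapest open site.
  C1→B 5×10=50, C2→B 6×6=36, C3→C 20×7=140, C4→C 7×5=35
  transport cost 261, fixed 52 → total 313.
Compare {A, B, C}: transport cost 236 + fixed 92 = 328.
Compare {A, C}: transport cost 272 + fixed 61 = 333.
Compare {C}: transport cost 315 + fixed 21 = 336.
All other subsets cost ≥ 328. Minimum total cost: 313.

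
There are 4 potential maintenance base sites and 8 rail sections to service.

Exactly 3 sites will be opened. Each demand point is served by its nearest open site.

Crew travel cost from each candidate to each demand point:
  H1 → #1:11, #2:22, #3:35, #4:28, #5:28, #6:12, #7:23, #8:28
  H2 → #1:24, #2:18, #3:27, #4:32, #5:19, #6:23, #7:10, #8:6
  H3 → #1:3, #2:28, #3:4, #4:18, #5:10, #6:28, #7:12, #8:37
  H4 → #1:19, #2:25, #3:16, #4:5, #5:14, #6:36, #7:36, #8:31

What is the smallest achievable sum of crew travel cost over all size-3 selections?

79

Open {H2, H3, H4}.
  #1→H3 3, #2→H2 18, #3→H3 4, #4→H4 5, #5→H3 10, #6→H2 23, #7→H2 10, #8→H2 6  ⇒ total 79.
Compare {H1, H2, H3}: total 81.
Compare {H1, H2, H4}: total 92.
No size-3 selection does better; minimum is 79.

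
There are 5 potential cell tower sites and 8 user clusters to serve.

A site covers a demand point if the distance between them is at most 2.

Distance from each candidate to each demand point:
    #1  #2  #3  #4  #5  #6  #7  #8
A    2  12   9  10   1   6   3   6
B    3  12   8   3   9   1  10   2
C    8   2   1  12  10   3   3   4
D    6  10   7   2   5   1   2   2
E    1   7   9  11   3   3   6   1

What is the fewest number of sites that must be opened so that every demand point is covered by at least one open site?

Coverage sets (demand points within 2 of each site):
  A: {#1, #5}
  B: {#6, #8}
  C: {#2, #3}
  D: {#4, #6, #7, #8}
  E: {#1, #8}
No 2 sites suffice: every size-2 union leaves at least one demand point uncovered.
But {A, C, D} covers everything, so the minimum is 3.

3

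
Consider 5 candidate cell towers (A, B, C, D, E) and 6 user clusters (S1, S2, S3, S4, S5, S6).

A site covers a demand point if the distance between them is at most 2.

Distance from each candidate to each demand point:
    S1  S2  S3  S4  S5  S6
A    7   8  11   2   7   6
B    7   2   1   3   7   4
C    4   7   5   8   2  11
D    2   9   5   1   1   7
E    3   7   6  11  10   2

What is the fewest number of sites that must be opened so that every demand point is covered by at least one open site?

3

Coverage sets (demand points within 2 of each site):
  A: {S4}
  B: {S2, S3}
  C: {S5}
  D: {S1, S4, S5}
  E: {S6}
No 2 sites suffice: every size-2 union leaves at least one demand point uncovered.
But {B, D, E} covers everything, so the minimum is 3.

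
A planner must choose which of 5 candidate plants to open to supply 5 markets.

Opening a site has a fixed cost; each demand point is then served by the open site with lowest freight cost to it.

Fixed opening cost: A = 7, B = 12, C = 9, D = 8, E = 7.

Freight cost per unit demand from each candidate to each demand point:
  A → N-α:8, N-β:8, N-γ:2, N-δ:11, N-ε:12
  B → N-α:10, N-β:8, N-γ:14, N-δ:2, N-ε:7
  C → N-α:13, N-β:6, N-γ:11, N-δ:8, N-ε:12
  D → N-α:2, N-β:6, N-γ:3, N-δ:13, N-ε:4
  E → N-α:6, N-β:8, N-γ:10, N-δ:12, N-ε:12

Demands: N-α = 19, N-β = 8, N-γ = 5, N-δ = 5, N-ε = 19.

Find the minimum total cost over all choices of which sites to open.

207

Open {B, D}: assign each demand point to its cheapest open site.
  N-α→D 19×2=38, N-β→D 8×6=48, N-γ→D 5×3=15, N-δ→B 5×2=10, N-ε→D 19×4=76
  freight cost 187, fixed 20 → total 207.
Compare {A, B, D}: freight cost 182 + fixed 27 = 209.
Compare {B, D, E}: freight cost 187 + fixed 27 = 214.
Compare {B, C, D}: freight cost 187 + fixed 29 = 216.
All other subsets cost ≥ 209. Minimum total cost: 207.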